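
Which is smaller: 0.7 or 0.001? 0.001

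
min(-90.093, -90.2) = -90.2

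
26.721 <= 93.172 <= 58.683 False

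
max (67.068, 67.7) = 67.7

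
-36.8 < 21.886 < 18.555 False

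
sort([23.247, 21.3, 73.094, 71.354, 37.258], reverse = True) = [73.094, 71.354, 37.258, 23.247, 21.3]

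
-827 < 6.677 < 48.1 True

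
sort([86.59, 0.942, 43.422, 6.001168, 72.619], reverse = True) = [86.59, 72.619, 43.422, 6.001168, 0.942]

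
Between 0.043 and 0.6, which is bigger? 0.6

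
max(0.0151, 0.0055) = 0.0151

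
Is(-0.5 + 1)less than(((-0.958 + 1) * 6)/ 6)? No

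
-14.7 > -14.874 True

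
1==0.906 False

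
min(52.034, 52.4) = 52.034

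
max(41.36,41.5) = 41.5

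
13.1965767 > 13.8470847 False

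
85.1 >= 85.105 False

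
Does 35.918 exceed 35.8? Yes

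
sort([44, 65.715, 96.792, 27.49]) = [27.49, 44, 65.715, 96.792]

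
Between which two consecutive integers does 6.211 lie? 6 and 7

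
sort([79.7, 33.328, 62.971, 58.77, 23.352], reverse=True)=[79.7, 62.971, 58.77, 33.328, 23.352]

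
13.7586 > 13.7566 True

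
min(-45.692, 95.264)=-45.692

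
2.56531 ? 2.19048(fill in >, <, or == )>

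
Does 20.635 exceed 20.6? Yes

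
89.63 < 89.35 False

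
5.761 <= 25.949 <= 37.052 True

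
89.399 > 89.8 False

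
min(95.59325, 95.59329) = 95.59325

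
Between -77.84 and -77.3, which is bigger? -77.3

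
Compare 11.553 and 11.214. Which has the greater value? 11.553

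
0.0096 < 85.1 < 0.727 False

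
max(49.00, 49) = 49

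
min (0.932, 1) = 0.932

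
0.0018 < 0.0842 True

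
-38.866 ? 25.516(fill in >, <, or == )<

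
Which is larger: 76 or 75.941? 76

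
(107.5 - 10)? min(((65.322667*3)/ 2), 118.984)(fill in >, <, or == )<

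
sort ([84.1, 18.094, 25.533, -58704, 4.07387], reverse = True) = [84.1, 25.533, 18.094, 4.07387, -58704]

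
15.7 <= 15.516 False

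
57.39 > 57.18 True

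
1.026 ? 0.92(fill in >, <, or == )>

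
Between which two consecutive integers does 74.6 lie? 74 and 75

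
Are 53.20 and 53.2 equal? Yes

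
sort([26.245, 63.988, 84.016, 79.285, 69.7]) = [26.245, 63.988, 69.7, 79.285, 84.016]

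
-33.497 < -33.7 False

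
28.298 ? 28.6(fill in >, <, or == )<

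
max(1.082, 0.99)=1.082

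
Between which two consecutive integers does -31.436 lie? -32 and -31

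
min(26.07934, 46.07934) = 26.07934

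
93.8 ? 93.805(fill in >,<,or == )<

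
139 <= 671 True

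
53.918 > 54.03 False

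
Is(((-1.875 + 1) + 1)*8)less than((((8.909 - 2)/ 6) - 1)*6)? No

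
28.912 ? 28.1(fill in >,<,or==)>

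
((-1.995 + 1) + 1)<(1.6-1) True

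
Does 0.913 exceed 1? No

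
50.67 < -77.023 False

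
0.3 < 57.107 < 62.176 True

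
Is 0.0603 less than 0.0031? No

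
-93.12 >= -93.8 True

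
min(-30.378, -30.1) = -30.378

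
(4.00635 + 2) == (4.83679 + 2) False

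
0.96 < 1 True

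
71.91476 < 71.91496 True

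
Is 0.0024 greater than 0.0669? No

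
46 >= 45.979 True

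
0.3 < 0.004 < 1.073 False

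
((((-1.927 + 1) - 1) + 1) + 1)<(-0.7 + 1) True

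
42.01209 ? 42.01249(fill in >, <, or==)<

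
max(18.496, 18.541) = 18.541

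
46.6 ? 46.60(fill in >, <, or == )==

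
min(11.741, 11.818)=11.741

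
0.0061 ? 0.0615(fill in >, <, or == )<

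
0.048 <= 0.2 True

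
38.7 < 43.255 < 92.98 True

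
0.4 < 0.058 False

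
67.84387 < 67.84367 False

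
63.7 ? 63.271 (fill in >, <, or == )>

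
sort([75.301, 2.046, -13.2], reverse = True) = [75.301, 2.046, -13.2]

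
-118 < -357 False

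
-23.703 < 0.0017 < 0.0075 True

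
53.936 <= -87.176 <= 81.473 False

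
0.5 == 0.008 False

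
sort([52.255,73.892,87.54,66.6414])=[52.255,66.6414,73.892,87.54]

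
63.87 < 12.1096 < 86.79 False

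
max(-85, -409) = -85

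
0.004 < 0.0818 True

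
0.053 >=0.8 False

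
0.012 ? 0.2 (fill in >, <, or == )<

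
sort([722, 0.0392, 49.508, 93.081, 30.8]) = [0.0392, 30.8, 49.508, 93.081, 722]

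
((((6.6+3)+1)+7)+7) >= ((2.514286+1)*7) False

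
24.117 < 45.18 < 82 True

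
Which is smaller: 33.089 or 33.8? 33.089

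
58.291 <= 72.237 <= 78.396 True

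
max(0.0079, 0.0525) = 0.0525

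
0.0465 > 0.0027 True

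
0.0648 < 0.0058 False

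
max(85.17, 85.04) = 85.17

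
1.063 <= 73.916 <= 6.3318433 False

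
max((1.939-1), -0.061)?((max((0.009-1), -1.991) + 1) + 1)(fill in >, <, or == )<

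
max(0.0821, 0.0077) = 0.0821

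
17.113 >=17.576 False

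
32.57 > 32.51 True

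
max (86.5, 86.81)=86.81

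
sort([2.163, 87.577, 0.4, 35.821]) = [0.4, 2.163, 35.821, 87.577]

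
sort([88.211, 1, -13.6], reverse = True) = [88.211, 1, -13.6]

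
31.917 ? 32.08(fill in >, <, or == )<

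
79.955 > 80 False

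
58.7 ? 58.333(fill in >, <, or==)>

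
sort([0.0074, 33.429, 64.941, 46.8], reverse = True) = [64.941, 46.8, 33.429, 0.0074]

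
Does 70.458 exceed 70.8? No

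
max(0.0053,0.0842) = 0.0842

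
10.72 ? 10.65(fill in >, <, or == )>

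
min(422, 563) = 422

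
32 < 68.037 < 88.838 True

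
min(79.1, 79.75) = 79.1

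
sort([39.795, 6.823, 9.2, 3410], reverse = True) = [3410, 39.795, 9.2, 6.823]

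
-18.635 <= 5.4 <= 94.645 True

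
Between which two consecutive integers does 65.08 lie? 65 and 66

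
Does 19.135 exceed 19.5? No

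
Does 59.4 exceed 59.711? No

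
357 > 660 False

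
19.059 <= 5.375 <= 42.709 False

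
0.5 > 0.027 True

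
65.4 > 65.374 True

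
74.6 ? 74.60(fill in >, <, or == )==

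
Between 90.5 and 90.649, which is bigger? 90.649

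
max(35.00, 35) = 35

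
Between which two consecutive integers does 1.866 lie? 1 and 2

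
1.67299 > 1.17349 True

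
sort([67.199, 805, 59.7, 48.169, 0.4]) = [0.4, 48.169, 59.7, 67.199, 805]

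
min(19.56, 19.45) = 19.45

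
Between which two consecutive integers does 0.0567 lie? 0 and 1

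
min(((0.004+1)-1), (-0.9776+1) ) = 0.004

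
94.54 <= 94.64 True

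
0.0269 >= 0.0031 True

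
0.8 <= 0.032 False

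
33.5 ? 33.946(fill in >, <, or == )<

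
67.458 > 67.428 True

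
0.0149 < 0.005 False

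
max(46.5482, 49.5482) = 49.5482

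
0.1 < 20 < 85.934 True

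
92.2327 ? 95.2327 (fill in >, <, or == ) <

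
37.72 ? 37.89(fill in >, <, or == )<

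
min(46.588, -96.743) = -96.743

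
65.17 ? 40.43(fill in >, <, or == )>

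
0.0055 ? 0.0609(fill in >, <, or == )<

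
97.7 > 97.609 True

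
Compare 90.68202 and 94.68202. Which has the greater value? 94.68202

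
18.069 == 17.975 False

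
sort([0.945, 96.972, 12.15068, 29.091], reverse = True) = [96.972, 29.091, 12.15068, 0.945]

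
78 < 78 False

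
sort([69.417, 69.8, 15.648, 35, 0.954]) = [0.954, 15.648, 35, 69.417, 69.8]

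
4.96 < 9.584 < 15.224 True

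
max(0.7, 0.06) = 0.7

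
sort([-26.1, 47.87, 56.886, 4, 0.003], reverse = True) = [56.886, 47.87, 4, 0.003, -26.1]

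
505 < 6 False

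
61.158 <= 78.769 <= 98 True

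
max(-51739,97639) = 97639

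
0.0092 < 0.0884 True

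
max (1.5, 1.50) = 1.50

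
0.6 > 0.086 True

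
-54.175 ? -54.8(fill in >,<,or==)>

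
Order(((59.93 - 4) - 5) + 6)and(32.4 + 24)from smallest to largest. (32.4 + 24), (((59.93 - 4) - 5) + 6)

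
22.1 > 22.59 False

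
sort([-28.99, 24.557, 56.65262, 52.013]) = [-28.99, 24.557, 52.013, 56.65262]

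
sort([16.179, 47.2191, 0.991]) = [0.991, 16.179, 47.2191]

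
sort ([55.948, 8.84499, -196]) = [-196, 8.84499, 55.948]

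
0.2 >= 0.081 True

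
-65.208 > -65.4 True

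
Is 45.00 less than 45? No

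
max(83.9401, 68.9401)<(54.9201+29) False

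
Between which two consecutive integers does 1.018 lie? 1 and 2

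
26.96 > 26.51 True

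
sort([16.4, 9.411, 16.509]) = [9.411, 16.4, 16.509]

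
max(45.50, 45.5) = 45.5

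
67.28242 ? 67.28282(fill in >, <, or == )<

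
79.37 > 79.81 False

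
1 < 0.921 False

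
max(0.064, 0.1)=0.1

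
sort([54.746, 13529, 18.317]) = [18.317, 54.746, 13529]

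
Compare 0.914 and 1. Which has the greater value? 1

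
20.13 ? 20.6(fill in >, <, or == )<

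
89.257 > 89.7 False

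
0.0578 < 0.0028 False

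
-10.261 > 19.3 False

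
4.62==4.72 False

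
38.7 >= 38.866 False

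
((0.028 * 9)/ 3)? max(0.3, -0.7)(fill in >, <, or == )<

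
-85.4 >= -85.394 False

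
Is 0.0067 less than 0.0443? Yes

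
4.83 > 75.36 False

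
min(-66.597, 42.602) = -66.597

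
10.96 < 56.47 True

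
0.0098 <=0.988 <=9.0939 True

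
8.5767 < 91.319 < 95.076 True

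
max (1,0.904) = 1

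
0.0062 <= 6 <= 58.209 True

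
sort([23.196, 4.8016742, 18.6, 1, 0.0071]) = [0.0071, 1, 4.8016742, 18.6, 23.196]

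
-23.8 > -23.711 False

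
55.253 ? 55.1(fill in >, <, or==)>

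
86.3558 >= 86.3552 True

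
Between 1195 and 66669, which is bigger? 66669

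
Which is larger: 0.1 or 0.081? 0.1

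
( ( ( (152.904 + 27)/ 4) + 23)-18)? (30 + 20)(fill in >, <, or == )<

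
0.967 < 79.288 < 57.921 False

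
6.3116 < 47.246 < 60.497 True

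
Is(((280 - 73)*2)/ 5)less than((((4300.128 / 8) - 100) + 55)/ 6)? No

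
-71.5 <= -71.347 True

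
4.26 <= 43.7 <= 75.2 True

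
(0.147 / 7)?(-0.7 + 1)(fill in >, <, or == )<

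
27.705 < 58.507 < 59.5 True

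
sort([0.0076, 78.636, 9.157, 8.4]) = [0.0076, 8.4, 9.157, 78.636]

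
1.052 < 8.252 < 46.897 True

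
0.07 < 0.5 True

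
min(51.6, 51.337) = 51.337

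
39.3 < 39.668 True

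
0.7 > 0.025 True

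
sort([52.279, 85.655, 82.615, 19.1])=[19.1, 52.279, 82.615, 85.655]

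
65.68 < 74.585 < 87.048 True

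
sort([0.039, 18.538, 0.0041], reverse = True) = [18.538, 0.039, 0.0041]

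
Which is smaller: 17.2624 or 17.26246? 17.2624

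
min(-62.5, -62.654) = -62.654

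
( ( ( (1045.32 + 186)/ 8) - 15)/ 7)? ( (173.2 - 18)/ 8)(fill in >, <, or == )>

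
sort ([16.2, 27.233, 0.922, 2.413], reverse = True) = [27.233, 16.2, 2.413, 0.922]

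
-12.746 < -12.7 True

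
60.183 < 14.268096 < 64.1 False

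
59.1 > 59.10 False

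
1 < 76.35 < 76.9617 True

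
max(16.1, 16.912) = 16.912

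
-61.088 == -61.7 False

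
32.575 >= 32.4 True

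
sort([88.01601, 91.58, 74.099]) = [74.099, 88.01601, 91.58]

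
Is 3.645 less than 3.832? Yes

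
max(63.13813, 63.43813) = 63.43813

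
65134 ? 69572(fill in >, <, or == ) <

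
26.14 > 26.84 False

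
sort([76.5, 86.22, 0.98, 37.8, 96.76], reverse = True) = [96.76, 86.22, 76.5, 37.8, 0.98]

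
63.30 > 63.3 False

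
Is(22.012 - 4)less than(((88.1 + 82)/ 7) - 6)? Yes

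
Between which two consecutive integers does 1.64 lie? 1 and 2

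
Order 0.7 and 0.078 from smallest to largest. 0.078,0.7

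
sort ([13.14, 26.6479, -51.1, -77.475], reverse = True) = [26.6479, 13.14, -51.1, -77.475]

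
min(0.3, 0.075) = 0.075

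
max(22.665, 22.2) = 22.665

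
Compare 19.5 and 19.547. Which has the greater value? 19.547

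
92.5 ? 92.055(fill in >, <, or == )>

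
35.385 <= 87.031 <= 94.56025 True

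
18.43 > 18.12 True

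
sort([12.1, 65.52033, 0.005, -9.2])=[-9.2, 0.005, 12.1, 65.52033]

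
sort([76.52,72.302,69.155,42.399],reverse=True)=[76.52,72.302,69.155,42.399]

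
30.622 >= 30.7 False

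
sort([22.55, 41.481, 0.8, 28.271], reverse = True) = [41.481, 28.271, 22.55, 0.8]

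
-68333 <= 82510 True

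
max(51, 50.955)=51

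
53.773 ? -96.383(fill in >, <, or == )>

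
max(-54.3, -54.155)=-54.155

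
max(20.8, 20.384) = 20.8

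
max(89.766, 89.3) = 89.766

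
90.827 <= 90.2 False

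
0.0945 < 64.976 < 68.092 True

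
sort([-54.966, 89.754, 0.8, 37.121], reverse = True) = [89.754, 37.121, 0.8, -54.966]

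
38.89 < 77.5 True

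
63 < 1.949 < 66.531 False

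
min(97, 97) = 97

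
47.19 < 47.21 True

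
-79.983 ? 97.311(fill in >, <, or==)<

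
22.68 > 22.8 False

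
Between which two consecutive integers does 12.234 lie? 12 and 13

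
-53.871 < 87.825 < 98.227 True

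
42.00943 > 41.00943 True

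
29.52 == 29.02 False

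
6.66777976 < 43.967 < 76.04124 True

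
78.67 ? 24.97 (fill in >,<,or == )>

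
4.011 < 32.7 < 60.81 True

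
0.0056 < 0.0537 True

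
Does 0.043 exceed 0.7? No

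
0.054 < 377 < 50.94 False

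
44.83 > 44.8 True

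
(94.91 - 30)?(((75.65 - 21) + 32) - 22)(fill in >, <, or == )>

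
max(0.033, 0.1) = 0.1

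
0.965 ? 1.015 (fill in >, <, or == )<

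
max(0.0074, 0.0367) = 0.0367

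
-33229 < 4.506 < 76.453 True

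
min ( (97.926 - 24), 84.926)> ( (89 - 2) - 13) False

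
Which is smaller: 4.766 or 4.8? 4.766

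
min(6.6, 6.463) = 6.463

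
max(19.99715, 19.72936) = 19.99715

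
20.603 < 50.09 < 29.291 False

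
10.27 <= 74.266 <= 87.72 True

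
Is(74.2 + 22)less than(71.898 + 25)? Yes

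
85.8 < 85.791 False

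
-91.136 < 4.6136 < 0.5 False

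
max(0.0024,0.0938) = 0.0938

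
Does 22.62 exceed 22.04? Yes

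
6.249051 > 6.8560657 False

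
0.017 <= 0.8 True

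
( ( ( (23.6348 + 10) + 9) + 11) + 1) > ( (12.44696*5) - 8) True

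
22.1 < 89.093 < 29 False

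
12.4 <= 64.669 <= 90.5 True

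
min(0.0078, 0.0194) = 0.0078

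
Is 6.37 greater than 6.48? No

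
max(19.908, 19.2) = 19.908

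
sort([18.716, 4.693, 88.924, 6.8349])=[4.693, 6.8349, 18.716, 88.924]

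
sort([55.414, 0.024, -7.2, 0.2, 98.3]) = [-7.2, 0.024, 0.2, 55.414, 98.3]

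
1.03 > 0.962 True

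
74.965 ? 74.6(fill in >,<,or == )>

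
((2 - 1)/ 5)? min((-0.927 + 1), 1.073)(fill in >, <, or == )>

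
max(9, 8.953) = 9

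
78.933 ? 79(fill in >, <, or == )<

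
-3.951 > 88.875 False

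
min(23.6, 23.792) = 23.6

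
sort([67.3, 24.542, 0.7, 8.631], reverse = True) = [67.3, 24.542, 8.631, 0.7]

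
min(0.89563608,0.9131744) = 0.89563608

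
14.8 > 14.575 True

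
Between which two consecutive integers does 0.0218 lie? 0 and 1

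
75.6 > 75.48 True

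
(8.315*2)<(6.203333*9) True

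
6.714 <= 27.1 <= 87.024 True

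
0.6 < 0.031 False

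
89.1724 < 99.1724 True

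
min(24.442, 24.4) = 24.4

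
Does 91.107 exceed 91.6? No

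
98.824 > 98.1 True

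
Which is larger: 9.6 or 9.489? 9.6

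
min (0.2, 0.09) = 0.09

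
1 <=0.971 False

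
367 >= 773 False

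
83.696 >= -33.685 True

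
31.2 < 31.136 False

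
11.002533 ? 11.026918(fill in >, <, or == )<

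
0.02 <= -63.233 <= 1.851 False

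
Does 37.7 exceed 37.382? Yes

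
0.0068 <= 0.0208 True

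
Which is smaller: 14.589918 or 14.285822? 14.285822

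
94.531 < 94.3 False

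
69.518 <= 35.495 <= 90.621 False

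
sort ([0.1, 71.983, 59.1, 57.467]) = [0.1, 57.467, 59.1, 71.983]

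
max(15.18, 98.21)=98.21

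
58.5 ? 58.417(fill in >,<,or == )>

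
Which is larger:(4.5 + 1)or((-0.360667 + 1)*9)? ((-0.360667 + 1)*9)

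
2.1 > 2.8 False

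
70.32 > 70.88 False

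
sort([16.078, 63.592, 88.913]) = [16.078, 63.592, 88.913]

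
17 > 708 False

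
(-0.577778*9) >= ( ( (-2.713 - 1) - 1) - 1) True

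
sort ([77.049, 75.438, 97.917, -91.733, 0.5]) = [-91.733, 0.5, 75.438, 77.049, 97.917]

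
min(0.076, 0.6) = 0.076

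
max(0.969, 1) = 1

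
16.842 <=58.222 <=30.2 False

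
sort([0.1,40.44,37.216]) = [0.1,37.216,40.44]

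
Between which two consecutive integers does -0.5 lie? -1 and 0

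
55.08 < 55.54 True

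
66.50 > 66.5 False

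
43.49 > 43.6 False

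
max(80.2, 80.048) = 80.2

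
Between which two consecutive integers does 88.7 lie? 88 and 89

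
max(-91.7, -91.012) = -91.012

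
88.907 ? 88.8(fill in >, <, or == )>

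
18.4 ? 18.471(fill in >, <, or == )<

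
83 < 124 True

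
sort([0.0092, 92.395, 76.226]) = [0.0092, 76.226, 92.395]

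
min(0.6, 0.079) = 0.079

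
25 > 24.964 True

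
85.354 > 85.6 False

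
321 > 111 True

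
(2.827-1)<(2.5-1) False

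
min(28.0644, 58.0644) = 28.0644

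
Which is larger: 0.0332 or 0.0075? 0.0332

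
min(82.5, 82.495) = 82.495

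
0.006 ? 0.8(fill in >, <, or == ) <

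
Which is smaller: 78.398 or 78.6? 78.398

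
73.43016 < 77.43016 True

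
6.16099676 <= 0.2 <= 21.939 False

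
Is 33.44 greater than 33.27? Yes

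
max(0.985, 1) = 1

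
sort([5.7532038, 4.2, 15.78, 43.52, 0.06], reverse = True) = [43.52, 15.78, 5.7532038, 4.2, 0.06]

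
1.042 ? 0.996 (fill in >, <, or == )>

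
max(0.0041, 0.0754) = 0.0754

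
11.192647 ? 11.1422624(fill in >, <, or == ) >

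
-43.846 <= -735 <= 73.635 False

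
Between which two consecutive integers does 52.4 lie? 52 and 53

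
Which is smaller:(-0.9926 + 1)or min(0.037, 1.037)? (-0.9926 + 1)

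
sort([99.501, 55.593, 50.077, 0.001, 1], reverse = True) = [99.501, 55.593, 50.077, 1, 0.001]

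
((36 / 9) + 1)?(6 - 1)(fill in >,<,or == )==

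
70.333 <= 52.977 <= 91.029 False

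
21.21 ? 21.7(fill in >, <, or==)<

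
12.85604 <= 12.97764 True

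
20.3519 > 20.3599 False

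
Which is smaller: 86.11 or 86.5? 86.11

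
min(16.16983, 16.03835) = 16.03835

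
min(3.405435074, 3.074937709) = 3.074937709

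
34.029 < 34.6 True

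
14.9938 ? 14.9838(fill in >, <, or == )>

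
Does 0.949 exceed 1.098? No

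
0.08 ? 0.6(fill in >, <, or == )<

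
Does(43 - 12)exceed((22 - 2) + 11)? No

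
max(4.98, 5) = 5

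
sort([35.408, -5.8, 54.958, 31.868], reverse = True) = [54.958, 35.408, 31.868, -5.8]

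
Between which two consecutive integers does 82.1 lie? 82 and 83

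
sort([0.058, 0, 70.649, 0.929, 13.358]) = [0, 0.058, 0.929, 13.358, 70.649]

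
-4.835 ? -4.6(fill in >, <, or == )<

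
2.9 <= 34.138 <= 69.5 True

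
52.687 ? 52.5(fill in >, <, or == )>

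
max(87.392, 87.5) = 87.5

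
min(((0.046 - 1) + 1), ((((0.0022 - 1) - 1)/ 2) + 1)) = 0.0011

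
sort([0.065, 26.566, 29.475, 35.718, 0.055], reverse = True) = [35.718, 29.475, 26.566, 0.065, 0.055]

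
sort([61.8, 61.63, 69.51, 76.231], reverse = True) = [76.231, 69.51, 61.8, 61.63]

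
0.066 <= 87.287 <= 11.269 False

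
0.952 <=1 True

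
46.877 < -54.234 False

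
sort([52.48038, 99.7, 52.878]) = [52.48038, 52.878, 99.7]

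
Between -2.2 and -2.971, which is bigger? -2.2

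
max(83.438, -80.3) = 83.438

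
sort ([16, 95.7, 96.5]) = [16, 95.7, 96.5]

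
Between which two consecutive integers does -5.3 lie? -6 and -5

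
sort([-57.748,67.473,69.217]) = [-57.748,67.473,69.217]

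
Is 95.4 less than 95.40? No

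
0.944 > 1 False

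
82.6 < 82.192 False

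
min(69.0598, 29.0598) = 29.0598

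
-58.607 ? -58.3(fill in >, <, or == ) <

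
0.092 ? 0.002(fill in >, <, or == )>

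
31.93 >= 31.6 True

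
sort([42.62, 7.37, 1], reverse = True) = [42.62, 7.37, 1]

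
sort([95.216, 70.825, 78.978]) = [70.825, 78.978, 95.216]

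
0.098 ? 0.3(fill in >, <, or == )<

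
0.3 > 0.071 True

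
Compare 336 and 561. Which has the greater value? 561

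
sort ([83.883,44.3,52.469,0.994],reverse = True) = [83.883,52.469,44.3,0.994]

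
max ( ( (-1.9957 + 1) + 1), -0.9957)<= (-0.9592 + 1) True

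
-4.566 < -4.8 False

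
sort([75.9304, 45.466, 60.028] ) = [45.466, 60.028, 75.9304]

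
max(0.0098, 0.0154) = 0.0154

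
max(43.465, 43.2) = 43.465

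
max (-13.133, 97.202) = 97.202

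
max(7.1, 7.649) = 7.649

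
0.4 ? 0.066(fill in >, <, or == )>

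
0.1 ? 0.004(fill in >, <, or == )>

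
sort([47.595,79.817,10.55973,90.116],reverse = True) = [90.116,79.817,47.595,10.55973]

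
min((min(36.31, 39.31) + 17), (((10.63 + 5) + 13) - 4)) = 24.63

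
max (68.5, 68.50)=68.50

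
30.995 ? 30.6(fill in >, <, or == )>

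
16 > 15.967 True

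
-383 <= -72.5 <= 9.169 True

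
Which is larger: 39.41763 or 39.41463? 39.41763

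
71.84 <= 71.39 False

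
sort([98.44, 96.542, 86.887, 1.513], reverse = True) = [98.44, 96.542, 86.887, 1.513]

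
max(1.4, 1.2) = 1.4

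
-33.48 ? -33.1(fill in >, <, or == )<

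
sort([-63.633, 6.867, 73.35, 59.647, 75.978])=[-63.633, 6.867, 59.647, 73.35, 75.978]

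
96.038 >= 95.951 True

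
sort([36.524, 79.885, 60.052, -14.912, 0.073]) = [-14.912, 0.073, 36.524, 60.052, 79.885]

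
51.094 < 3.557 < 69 False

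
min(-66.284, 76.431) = -66.284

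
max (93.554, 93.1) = 93.554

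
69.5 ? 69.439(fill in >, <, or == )>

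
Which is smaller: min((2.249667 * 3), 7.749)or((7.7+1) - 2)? ((7.7+1) - 2)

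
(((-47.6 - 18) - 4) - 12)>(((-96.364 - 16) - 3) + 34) False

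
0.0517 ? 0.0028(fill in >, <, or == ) >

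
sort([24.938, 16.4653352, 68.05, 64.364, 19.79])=[16.4653352, 19.79, 24.938, 64.364, 68.05]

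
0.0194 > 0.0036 True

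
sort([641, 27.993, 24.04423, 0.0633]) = [0.0633, 24.04423, 27.993, 641]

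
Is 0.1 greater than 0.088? Yes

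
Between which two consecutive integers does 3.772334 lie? 3 and 4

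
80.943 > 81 False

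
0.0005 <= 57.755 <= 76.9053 True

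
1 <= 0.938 False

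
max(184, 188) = 188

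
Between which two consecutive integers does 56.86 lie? 56 and 57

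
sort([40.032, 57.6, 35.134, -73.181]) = [-73.181, 35.134, 40.032, 57.6]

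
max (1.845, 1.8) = 1.845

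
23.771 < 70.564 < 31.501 False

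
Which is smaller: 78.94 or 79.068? 78.94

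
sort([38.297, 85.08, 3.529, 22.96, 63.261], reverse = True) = [85.08, 63.261, 38.297, 22.96, 3.529]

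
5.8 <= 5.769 False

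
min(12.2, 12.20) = 12.2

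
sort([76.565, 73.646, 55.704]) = [55.704, 73.646, 76.565]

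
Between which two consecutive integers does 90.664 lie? 90 and 91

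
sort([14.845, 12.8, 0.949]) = [0.949, 12.8, 14.845]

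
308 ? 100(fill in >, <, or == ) >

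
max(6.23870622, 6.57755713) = 6.57755713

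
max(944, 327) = 944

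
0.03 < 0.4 True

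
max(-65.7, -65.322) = -65.322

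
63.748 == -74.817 False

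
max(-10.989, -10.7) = -10.7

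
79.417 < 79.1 False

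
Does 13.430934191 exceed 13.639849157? No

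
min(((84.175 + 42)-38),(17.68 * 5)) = 88.175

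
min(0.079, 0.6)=0.079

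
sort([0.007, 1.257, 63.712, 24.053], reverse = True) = [63.712, 24.053, 1.257, 0.007]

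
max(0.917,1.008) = 1.008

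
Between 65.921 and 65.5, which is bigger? 65.921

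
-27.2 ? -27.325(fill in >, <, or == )>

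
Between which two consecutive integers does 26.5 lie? 26 and 27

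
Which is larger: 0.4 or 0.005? 0.4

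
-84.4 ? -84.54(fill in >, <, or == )>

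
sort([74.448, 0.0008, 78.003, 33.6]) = [0.0008, 33.6, 74.448, 78.003]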